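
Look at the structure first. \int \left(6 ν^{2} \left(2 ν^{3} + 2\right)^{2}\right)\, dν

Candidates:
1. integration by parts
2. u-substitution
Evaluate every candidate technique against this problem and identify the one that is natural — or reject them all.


Method: u-substitution — differentiating the inner expression 2 ν^{3} + 2 produces the factor 6 ν^{2} up to a constant multiple, so substituting u = 2 ν^{3} + 2 reduces everything to a one-variable integral in u. Brute-force expansion works too — the substitution sees the structure instead of grinding through terms.
- integration by parts — splitting off a factor buys nothing — the integrand integrates directly without parts.
- u-substitution: yes — fits the structure here.


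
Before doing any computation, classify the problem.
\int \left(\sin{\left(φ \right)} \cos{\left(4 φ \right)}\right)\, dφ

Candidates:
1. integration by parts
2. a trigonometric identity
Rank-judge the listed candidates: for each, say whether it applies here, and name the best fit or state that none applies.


Diagnosis: a trigonometric identity — \sin{\left(φ \right)} \cos{\left(4 φ \right)} is a beat pattern — rewrite the product as a sum of single-frequency waves before integrating.
- integration by parts — not the natural route: no polynomial-kernel product appears — a recursive parts reduction of the trigonometric product exists, but the identity rewrite is direct.
- a trigonometric identity: a fit — the right tool for this form.


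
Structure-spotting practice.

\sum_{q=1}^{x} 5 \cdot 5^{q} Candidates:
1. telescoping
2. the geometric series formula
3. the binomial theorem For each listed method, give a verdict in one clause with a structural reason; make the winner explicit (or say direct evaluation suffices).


Method: the geometric series formula — each term is 5 times the previous one, so the geometric-series formula applies directly.
- telescoping — as presented, consecutive terms share no shifted copy to cancel against — no rewrite is on display to change that.
- the geometric series formula: applicable, and directly so.
- the binomial theorem: no binomial coefficients pair with matched powers.


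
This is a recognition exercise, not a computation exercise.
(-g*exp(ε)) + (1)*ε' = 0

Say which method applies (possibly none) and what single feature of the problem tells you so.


Best approach: separation of variables — separating collects all ε-dependence with the derivative and leaves all g-dependence opposite: variables separate.


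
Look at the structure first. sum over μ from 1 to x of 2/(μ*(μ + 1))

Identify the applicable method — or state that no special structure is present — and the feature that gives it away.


Verdict: telescoping — split 2/(μ*(μ + 1)) by partial fractions and the pieces are one function at shifted arguments — interior terms cancel.


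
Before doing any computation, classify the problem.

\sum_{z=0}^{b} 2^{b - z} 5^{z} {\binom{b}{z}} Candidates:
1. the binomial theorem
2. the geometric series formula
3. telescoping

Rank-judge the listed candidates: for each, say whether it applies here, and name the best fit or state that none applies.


Technique: the binomial theorem — the binomial coefficients weight matched powers of 5 and 2, which is exactly the expansion of a binomial power.
- the binomial theorem — a fit — the right tool for this form.
- the geometric series formula: the ratio of consecutive terms depends on the index.
- telescoping: writing out consecutive terms as given produces no pairwise cancellation.


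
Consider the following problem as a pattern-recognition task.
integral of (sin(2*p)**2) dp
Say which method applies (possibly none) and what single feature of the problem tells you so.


Technique: a trigonometric identity — apply power reduction to sin(2*p)**2; each application halves the trigonometric degree.


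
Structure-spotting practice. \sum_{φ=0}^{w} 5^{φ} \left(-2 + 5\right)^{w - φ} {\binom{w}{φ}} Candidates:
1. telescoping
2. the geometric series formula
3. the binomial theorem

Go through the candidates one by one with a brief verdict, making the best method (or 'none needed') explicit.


Best approach: the binomial theorem — the binomial coefficients weight matched powers of 5 and (-2 + 5), which is exactly the expansion of a binomial power.
- telescoping: neither a shifted-difference shape nor integer-spaced poles are present.
- the geometric series formula — the term-to-term ratio changes with the index, so the geometric formula cannot close it.
- the binomial theorem: applies; the problem has the shape this method handles.


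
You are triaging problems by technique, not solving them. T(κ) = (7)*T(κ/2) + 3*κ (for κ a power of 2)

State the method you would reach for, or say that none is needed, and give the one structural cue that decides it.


Method: the master substitution — the call at κ/2 makes this multiplicative recursion; the master-style substitution converts it to additive.


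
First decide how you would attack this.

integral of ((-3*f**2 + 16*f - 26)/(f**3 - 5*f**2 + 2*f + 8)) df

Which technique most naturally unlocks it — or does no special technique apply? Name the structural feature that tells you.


Method: partial fractions — the factorization of f**3 - 5*f**2 + 2*f + 8 is the whole battle; after it, each term is a table integral.


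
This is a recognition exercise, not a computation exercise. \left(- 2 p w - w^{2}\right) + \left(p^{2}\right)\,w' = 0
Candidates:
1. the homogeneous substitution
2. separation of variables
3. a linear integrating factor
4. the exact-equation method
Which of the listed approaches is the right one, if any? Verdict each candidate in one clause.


Technique: the homogeneous substitution — scaling p and w together leaves the slope fixed — it depends only on w/p, so substitute the ratio. Rearranged, this also fits the Bernoulli template directly; the homogeneous substitution reads the structure without the rearrangement.
- the homogeneous substitution — applies; the problem has the shape this method handles.
- separation of variables — no algebra isolates the independent variable on one side and the unknown on the other.
- a linear integrating factor — a nonlinear term in the unknown puts this outside the integrating-factor template.
- the exact-equation method — the mixed-partials test fails on this split — it is not an exact differential as presented.


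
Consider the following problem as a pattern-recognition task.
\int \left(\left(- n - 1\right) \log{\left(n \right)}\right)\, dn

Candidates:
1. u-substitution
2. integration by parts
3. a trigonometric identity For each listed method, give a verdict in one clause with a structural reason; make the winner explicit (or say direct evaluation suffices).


Method: integration by parts — logs resist antidifferentiation but differentiate beautifully; pair \log{\left(n \right)} with the polynomial - n - 1 via parts.
- u-substitution — no subexpression of the integrand pairs with its own derivative as a factor — individual terms may offer their own substitutions, but any change of variable covering the whole integral would have to be constructed from outside the expression.
- integration by parts: applies; the problem has the shape this method handles.
- a trigonometric identity: no sine or cosine appears, so there is nothing for a trigonometric identity to act on.


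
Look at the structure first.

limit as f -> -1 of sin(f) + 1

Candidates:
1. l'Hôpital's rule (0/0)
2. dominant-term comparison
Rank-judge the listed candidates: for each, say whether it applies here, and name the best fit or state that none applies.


Technique: no special technique — the expression is continuous at -1 — substitute and evaluate; no indeterminate form appears.
- l'Hôpital's rule (0/0) — substituting the point produces a determinate value, not a 0 over 0 clash.
- dominant-term comparison: this limit is not decided by comparing polynomial growth at infinity.


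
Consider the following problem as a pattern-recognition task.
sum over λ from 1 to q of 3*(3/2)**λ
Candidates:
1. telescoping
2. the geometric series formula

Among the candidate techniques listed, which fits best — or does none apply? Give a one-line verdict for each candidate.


Best approach: the geometric series formula — the ratio of consecutive terms is the constant 3/2, independent of the index — a geometric sum.
- telescoping — computed from the summand as displayed, the partial sums build up without the pairwise collapse telescoping exploits.
- the geometric series formula: applies; the problem has the shape this method handles.


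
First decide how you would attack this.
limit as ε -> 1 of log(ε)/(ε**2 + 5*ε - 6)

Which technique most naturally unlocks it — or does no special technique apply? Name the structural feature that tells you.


Verdict: l'Hôpital's rule (0/0) — numerator and denominator both vanish at 1 — a genuine 0/0 form, which is exactly when l'Hôpital applies. One could equally expand both pieces locally and compare leading terms; the rule does that in one stroke.


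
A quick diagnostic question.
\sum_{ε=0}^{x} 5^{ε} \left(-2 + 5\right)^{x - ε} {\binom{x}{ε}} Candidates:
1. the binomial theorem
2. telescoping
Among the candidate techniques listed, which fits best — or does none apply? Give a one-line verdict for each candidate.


Technique: the binomial theorem — the binomial coefficients weight matched powers of 5 and (-2 + 5), which is exactly the expansion of a binomial power.
- the binomial theorem — yes — fits the structure here.
- telescoping: neither a shifted-difference shape nor integer-spaced poles are present.


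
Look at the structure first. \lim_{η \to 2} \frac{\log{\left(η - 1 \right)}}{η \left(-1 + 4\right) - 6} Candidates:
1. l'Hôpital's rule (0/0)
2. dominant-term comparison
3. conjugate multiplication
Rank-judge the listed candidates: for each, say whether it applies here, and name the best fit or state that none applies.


Technique: l'Hôpital's rule (0/0) — plug in 2: top and bottom both hit zero, so differentiate each and retry. The standard small-argument limits would also carry it; the rule is the systematic route.
- l'Hôpital's rule (0/0) — applicable, and directly so.
- dominant-term comparison: this limit is not decided by comparing polynomial growth at infinity.
- conjugate multiplication — no difference of divergent radicals appears, so rationalizing has nothing to cancel.


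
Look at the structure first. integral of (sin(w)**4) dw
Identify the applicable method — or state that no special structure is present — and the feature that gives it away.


Technique: a trigonometric identity — sin(w)**4 calls for power reduction: rewrite via double angles before any antiderivative is attempted.


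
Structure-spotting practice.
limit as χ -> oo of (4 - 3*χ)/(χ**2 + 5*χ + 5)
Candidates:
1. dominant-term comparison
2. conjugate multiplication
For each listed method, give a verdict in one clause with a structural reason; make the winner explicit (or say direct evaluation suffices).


Method: dominant-term comparison — divide through by the highest power of χ; every lower-order term dies and the dominant terms decide the limit.
- dominant-term comparison — applicable, and directly so.
- conjugate multiplication: there are no radicals in tension whose conjugate would simplify matters.


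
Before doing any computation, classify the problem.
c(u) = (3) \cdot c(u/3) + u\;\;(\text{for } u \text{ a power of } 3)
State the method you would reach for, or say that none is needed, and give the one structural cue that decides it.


Diagnosis: the master substitution — the argument contracts 3-fold per step: reindex u exponentially and solve the linear recurrence in the new index.


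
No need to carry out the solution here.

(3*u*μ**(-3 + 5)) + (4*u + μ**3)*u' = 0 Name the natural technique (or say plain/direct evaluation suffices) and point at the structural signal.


Technique: the exact-equation method — this form is already the differential of something: the matching mixed partials of 3*u*μ**(-3 + 5) and 4*u + μ**3 prove it.


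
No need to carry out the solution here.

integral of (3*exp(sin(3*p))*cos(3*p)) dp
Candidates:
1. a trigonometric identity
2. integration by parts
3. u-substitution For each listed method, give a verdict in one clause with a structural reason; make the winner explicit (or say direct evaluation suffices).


Diagnosis: u-substitution — collected, the integrand has one factor that is, up to a constant, the derivative of an inner expression the rest depends on — substitute for that inner expression.
- a trigonometric identity — no identity rewrites this into an easier trigonometric form.
- integration by parts: the integrand does not split as a nonconstant polynomial times an exp, sine, cosine of a linear argument, or logarithm — no polynomial-kernel parts product to differentiate one side of.
- u-substitution — applicable, and directly so.


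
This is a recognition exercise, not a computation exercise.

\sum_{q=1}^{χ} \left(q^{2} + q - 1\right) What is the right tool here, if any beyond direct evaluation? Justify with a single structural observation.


Method: no special technique — every summand is a constant multiple of a power of q — apply the standard power-sum identities one degree at a time.


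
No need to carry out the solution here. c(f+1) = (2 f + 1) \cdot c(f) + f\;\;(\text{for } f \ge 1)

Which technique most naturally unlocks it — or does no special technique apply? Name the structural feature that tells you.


Verdict: a summation factor — one-term recursion with variable weight 2 f + 1 is solved by product normalization, not by root-finding.


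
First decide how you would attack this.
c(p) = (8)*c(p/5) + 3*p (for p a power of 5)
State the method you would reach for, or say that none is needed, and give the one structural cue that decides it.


Method: the master substitution — the argument shrinks by the factor 5, so measure the index on a logarithmic scale and the recursion becomes a shift.


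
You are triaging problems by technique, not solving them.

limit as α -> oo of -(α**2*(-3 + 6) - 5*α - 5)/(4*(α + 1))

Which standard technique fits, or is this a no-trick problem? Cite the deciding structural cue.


Diagnosis: dominant-term comparison — as α grows, only the highest-degree terms matter — compare leading terms and read the limit off. Differentiating the expression as a single quotient would eventually settle it as well; matching dominant growth settles it immediately.


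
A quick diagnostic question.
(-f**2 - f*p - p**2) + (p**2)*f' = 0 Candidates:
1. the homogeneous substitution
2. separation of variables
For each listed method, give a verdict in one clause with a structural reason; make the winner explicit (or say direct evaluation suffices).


Best approach: the homogeneous substitution — the slope's numerator and denominator share total degree; set v = f/p and the equation drops to separable form.
- the homogeneous substitution — yes, a natural case for it.
- separation of variables — no division isolates the independent variable from the unknown.


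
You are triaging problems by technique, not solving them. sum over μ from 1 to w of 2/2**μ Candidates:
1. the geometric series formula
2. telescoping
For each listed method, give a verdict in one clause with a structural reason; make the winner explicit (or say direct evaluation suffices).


Verdict: the geometric series formula — consecutive terms stand in a fixed index-free ratio — the geometric sum formula closes it.
- the geometric series formula: applies; the problem has the shape this method handles.
- telescoping: in the displayed form, no term reappears at a neighboring index to cancel against.


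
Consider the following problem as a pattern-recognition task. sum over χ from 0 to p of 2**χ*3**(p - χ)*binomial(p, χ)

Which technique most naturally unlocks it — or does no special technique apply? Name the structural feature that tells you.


Method: the binomial theorem — binomial(p, χ) weighting matched powers of 2 and 3 is the expanded form of (2 + 3)^p — fold it back up.


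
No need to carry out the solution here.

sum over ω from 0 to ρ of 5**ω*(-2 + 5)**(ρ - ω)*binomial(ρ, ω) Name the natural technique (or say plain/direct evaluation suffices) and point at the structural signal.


Verdict: the binomial theorem — binomial(ρ, ω) weighting matched powers of 5 and (-2 + 5) is the expanded form of (5 + (-2 + 5))^ρ — fold it back up.


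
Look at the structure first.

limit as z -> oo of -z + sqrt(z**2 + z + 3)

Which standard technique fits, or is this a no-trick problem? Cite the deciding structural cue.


Technique: conjugate multiplication — divergence minus divergence hides a finite answer — expose it by pairing sqrt(z**2 + z + 3) - z with its conjugate.


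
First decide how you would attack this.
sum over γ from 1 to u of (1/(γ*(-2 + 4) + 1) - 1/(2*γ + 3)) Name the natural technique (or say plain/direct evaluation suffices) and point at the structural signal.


Technique: telescoping — a difference of consecutive values of one function (1/(γ*(-2 + 4) + 1) at one index and the next) — telescoping by construction.


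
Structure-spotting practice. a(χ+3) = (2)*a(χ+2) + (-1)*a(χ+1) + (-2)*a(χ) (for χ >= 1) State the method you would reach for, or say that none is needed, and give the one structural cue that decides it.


Best approach: the characteristic-root method — the recurrence is linear and homogeneous with constant coefficients, so the ansatz r^χ turns it into a polynomial equation for r.


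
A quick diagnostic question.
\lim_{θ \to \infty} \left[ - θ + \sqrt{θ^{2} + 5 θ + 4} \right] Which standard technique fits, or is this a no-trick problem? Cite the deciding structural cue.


Verdict: conjugate multiplication — divergence minus divergence hides a finite answer — expose it by pairing \sqrt{θ^{2} + 5 θ + 4} - θ with its conjugate.


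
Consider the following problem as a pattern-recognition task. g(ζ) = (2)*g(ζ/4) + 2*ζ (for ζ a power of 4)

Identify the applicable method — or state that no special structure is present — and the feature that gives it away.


Technique: the master substitution — recursion at ζ/4 is multiplicative in the index; logarithmic reindexing via ζ = 4^m linearizes it.


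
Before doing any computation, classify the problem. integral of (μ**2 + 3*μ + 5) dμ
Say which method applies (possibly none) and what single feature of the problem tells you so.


Verdict: no special technique — the integrand is a sum of constant multiples of powers of μ — integrate term by term.


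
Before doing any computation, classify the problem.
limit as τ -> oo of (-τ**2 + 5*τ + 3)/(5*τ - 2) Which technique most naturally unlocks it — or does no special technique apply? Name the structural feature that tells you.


Diagnosis: dominant-term comparison — growth-rate triage: the leading powers of τ decide the limit, everything else is noise. As a single quotient, the ∞/∞ shape would yield to repeated differentiation as well — the growth comparison gets there in one look.


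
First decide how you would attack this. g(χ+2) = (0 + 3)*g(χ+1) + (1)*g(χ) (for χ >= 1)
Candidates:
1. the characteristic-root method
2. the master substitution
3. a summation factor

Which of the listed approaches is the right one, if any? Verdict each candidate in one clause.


Diagnosis: the characteristic-root method — the recurrence is linear and homogeneous with constant coefficients, so the ansatz r^χ turns it into a polynomial equation for r.
- the characteristic-root method — applicable, and directly so.
- the master substitution — the recursion shifts the index rather than dividing it.
- a summation factor: the recurrence reaches back more than one step, outside the first-order family a summation factor normalizes.


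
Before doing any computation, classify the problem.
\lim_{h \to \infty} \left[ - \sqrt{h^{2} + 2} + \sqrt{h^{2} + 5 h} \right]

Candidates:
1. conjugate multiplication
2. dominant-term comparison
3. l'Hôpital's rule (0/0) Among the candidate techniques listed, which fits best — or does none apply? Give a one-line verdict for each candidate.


Best approach: conjugate multiplication — two divergent pieces with a minus sign between them and a radical in the mix: rationalize \sqrt{h^{2} + 5 h} - \sqrt{h^{2} + 2} before any limit law applies.
- conjugate multiplication — applicable, and directly so.
- dominant-term comparison: this limit is not decided by comparing leading-term growth at infinity.
- l'Hôpital's rule (0/0) — the expression is a difference driving to ∞ − ∞, not a 0/0 quotient — there is no ratio for the rule to differentiate.


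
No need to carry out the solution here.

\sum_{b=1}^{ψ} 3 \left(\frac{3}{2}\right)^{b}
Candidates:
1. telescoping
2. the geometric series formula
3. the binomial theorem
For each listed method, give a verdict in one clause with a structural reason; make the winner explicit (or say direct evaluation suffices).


Diagnosis: the geometric series formula — check a ratio of consecutive terms: it is \frac{3}{2}, independent of the index, so the geometric formula closes the sum.
- telescoping — the terms as presented offer no neighboring cancellation — a telescoping rewrite may exist, but the displayed structure does not hand one over.
- the geometric series formula: applies; the problem has the shape this method handles.
- the binomial theorem — no binomial coefficients pair with matched powers.


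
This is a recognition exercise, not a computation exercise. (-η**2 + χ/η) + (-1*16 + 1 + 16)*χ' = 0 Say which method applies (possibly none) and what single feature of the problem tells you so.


Verdict: a linear integrating factor — linear in the unknown with genuine forcing: multiply through by the exponential of the integrated coefficient and the left side closes into one derivative.


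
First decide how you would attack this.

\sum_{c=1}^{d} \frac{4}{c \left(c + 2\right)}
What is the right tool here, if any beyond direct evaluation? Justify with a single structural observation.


Diagnosis: telescoping — the summand \frac{4}{c \left(c + 2\right)} decomposes into fractions whose poles differ by an integer shift — the series collapses.


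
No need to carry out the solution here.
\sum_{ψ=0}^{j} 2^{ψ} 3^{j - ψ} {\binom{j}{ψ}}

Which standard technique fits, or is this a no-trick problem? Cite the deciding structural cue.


Technique: the binomial theorem — terms weighting {\binom{j}{ψ}} against matched powers of 2 and 3 reassemble into (2 + 3)^j by the binomial theorem.


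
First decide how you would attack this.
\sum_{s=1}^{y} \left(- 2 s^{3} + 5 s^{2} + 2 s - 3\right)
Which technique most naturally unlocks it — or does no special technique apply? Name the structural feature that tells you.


Method: no special technique — the summand is a plain polynomial in s (expanding first if it arrives factored); standard power-sum formulas evaluate it term by term.


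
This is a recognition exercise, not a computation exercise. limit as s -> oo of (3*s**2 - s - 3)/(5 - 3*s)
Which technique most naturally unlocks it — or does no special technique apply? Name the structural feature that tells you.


Diagnosis: dominant-term comparison — at large s only the top-degree terms survive; compare the leading terms and the limit falls out. l'Hôpital's at-infinity variant applies to the expression viewed as a single quotient; the leading-term comparison is the direct route.


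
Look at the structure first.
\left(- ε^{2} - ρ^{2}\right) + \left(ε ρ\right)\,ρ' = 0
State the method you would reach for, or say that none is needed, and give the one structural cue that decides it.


Verdict: the homogeneous substitution — solved for the derivative, the right side is unchanged under scaling ε and ρ together — it depends only on the ratio ρ/ε, so substitute a single ratio variable. Rearranged, this also fits the Bernoulli template directly; the homogeneous substitution reads the structure without the rearrangement.


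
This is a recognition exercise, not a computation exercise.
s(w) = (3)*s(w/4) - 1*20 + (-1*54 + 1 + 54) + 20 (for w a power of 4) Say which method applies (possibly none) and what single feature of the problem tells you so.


Diagnosis: the master substitution — the argument shrinks by the factor 4, so measure the index on a logarithmic scale and the recursion becomes a shift.


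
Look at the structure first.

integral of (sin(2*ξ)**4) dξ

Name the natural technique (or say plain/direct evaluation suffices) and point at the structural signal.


Method: a trigonometric identity — sin(2*ξ)**4 calls for power reduction: rewrite via double angles before any antiderivative is attempted.


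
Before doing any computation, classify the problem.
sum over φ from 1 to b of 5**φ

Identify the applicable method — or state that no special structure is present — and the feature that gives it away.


Verdict: the geometric series formula — consecutive terms stand in a fixed index-free ratio — the geometric sum formula closes it.


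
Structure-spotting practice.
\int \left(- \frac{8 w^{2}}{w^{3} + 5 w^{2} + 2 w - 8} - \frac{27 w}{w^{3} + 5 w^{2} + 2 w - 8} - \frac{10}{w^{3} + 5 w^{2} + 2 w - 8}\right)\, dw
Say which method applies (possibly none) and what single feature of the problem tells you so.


Verdict: partial fractions — the integrand is a proper rational function and its denominator w^{3} + 5 w^{2} + 2 w - 8 factors into distinct pieces, so it splits into simple fractions.


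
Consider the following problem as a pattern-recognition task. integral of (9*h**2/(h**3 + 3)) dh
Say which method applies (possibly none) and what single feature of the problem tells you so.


Verdict: u-substitution — differentiating the inner expression h**3 + 3 produces the factor 9*h**2 up to a constant multiple, so substituting u = h**3 + 3 reduces everything to a one-variable integral in u.


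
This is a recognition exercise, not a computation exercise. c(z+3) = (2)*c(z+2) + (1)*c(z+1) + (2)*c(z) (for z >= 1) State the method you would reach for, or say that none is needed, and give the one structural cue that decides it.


Best approach: the characteristic-root method — because shifting z leaves the equation's coefficients unchanged, exponential trials reduce it to algebra.


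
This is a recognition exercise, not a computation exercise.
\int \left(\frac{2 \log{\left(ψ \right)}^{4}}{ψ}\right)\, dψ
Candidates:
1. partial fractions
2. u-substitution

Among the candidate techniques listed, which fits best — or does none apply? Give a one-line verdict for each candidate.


Best approach: u-substitution — collected, the integrand has one factor that is, up to a constant, the derivative of an inner expression the rest depends on — substitute for that inner expression.
- partial fractions: the expression is not a ratio of polynomials that decomposes further.
- u-substitution: applies; the problem has the shape this method handles.


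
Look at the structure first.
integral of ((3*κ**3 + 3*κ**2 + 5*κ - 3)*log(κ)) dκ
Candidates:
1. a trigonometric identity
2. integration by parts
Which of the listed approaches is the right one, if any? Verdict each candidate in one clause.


Verdict: integration by parts — a polynomial next to log(κ): integrate the polynomial, differentiate the log, and the integral simplifies in one pass.
- a trigonometric identity — with no trigonometric functions present, identity rewriting has no target.
- integration by parts: applies; the problem has the shape this method handles.


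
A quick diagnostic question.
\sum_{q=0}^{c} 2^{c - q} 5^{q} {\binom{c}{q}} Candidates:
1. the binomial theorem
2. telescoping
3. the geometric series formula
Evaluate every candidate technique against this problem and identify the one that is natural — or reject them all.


Diagnosis: the binomial theorem — {\binom{c}{q}} weighting matched powers of 5 and 2 is the expanded form of (5 + 2)^c — fold it back up.
- the binomial theorem: a fit — the right tool for this form.
- telescoping: in the displayed form, no term reappears at a neighboring index to cancel against.
- the geometric series formula — consecutive terms are not related by a fixed multiplier.


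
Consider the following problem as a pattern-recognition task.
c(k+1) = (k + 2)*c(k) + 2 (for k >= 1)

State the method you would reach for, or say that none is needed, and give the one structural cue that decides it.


Verdict: a summation factor — with the index-dependent coefficient k + 2, dividing by the cumulative product turns the left side into a pure difference.


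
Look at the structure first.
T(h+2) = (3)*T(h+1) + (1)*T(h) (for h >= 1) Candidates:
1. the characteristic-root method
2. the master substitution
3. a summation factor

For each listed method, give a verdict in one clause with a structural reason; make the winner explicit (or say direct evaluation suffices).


Best approach: the characteristic-root method — this is the constant-coefficient homogeneous case — the whole solution in h reduces to a polynomial's roots.
- the characteristic-root method — yes, a natural case for it.
- the master substitution — the recursive argument is a shift of the index, not a fixed fraction of it.
- a summation factor — a summation factor telescopes one-step recursions; this one carries higher-order memory.


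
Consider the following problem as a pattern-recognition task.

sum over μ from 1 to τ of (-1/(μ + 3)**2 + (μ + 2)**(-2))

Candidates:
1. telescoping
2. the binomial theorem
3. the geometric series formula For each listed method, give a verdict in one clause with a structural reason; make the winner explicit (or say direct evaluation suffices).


Method: telescoping — consecutive terms evaluate one function at adjacent indices ((μ + 2)**(-2) is its current value): one term's tail is the next term's head, so the chain collapses.
- telescoping: yes, a natural case for it.
- the binomial theorem — no binomial coefficients pair with matched powers.
- the geometric series formula: there is no constant term-to-term ratio.


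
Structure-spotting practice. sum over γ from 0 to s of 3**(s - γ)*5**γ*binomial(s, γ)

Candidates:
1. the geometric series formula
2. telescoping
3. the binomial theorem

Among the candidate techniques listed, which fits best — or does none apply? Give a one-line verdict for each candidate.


Method: the binomial theorem — binomial coefficients against complementary powers of 5 and 3: recognize the binomial expansion and resum.
- the geometric series formula: the term-to-term ratio changes with the index, so the geometric formula cannot close it.
- telescoping: neither a shifted-difference shape nor integer-spaced poles are present.
- the binomial theorem: a fit — the right tool for this form.


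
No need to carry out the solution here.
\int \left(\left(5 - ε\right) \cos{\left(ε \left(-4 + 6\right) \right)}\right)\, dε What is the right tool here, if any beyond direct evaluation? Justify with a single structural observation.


Technique: integration by parts — a polynomial 5 - ε against the kernel \cos{\left(ε \left(-4 + 6\right) \right)} is the signature bounded-ladder case for integration by parts.


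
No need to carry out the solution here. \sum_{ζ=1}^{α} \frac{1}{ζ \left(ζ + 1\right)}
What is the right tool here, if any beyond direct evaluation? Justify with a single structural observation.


Method: telescoping — \frac{1}{ζ \left(ζ + 1\right)} is a collapsed telescope: expand it into simple fractions to see the cancellation.


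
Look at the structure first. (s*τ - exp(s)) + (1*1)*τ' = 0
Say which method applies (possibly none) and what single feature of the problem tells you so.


Diagnosis: a linear integrating factor — arrange it as τ' + s·τ = (the forcing term) and the integrating factor does the rest.


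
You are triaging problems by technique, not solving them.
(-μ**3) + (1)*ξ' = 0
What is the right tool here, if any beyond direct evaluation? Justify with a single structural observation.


Best approach: no special technique — the slope is a function of μ alone, so integrate both sides directly.


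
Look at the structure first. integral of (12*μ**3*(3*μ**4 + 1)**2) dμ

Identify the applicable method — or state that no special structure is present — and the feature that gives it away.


Diagnosis: u-substitution — 12*μ**3 matches the derivative of 3*μ**4 + 1 up to a constant; with u = 3*μ**4 + 1 the whole integrand folds into a function of u alone. Expanding everything out would also get there; the substitution is the systematic route.


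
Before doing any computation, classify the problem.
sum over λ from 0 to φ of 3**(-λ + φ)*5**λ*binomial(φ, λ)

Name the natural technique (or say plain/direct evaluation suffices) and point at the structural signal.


Diagnosis: the binomial theorem — terms weighting binomial(φ, λ) against matched powers of 5 and 3 reassemble into (5 + 3)^φ by the binomial theorem.


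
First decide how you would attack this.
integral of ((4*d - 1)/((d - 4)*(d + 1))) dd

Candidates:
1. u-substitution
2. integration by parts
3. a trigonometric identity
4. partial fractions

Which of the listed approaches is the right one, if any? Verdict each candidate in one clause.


Verdict: partial fractions — the bottom factors while the top stays lower-degree — split into simple fractions and integrate piece by piece.
- u-substitution — no subexpression of the integrand pairs with its own derivative as a factor — individual terms may offer their own substitutions, but any change of variable covering the whole integral would have to be constructed from outside the expression.
- integration by parts — the integrand does not split as a nonconstant polynomial times an exp, sine, cosine of a linear argument, or logarithm — no polynomial-kernel parts product to differentiate one side of.
- a trigonometric identity: no sine or cosine appears, so there is nothing for a trigonometric identity to act on.
- partial fractions — a fit — the right tool for this form.


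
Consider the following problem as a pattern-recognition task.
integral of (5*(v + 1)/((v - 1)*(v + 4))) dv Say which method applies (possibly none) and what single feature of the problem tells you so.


Method: partial fractions — the bottom factors while the top stays lower-degree — split into simple fractions and integrate piece by piece.


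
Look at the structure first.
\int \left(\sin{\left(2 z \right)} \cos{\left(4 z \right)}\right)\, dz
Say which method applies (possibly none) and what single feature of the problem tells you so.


Best approach: a trigonometric identity — the product \sin{\left(2 z \right)} \cos{\left(4 z \right)} converts to a sum of single-frequency sinusoids via the product-to-sum identity.


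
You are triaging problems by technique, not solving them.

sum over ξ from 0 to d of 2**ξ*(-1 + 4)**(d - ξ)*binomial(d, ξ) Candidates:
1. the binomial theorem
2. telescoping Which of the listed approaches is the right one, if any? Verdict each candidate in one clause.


Best approach: the binomial theorem — binomial(d, ξ) weighting matched powers of 2 and (-1 + 4) is the expanded form of (2 + (-1 + 4))^d — fold it back up.
- the binomial theorem — yes — fits the structure here.
- telescoping — writing out consecutive terms as given produces no pairwise cancellation.


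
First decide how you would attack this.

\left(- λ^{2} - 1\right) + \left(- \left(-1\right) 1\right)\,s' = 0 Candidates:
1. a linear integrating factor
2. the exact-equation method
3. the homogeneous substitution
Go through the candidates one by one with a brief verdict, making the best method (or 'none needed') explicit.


Method: no special technique — solved for the derivative, s never appears on the right — this is a direct integration in λ, not a differential-equations problem at heart.
- a linear integrating factor — the linear template holds only trivially here (the unknown is absent, so the coefficient is zero) — the method is not the natural label.
- the exact-equation method — with the unknown absent from both coefficients, the cross-partial test holds emptily — nothing for the exact method to work on.
- the homogeneous substitution: solved for the derivative, the right side changes under joint scaling of the two variables.


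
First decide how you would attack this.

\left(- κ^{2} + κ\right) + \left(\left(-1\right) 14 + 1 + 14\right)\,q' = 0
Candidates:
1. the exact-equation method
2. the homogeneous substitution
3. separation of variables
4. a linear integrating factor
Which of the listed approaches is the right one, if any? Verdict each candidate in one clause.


Best approach: no special technique — solved for the derivative, no q appears — this is antidifferentiation in κ wearing ODE clothing.
- the exact-equation method: the unknown never enters the equation — exactness holds emptily, with nothing for the method to add.
- the homogeneous substitution: the slope changes under joint rescaling, failing the degree-zero test.
- separation of variables: separation is only trivially available — with the unknown absent from the slope this is a direct integration, not a separation problem.
- a linear integrating factor — with the unknown absent the integrating factor is a formality; direct integration is the working structure.


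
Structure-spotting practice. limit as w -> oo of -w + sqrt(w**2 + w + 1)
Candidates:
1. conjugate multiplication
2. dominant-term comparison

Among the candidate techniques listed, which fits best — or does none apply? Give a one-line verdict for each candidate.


Best approach: conjugate multiplication — the ∞ − ∞ radical form is the exact trigger for the conjugate maneuver.
- conjugate multiplication — yes, a natural case for it.
- dominant-term comparison — this limit is not decided by comparing leading-term growth at infinity.


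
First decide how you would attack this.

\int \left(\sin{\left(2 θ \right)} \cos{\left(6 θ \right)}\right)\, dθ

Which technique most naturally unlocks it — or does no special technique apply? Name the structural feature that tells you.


Diagnosis: a trigonometric identity — mixed-frequency products such as \sin{\left(2 θ \right)} \cos{\left(6 θ \right)} are designed for the product-to-sum formula.


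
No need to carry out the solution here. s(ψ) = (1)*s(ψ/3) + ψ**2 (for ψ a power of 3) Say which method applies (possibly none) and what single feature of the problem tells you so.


Method: the master substitution — the call at ψ/3 makes this multiplicative recursion; the master-style substitution converts it to additive.


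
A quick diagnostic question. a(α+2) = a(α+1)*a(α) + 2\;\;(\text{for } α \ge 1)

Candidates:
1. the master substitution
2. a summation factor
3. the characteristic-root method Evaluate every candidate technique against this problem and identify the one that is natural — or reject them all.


Method: no special technique — the unknown enters the rule nonlinearly, not as a weighted sum — no linear method is even well-posed.
- the master substitution: the recursion steps by a constant offset, so exponential reindexing is pointless.
- a summation factor: the recursion is nonlinear — outside the first-order linear family a summation factor addresses.
- the characteristic-root method: the recursion is nonlinear in the sequence values, so no linear-modes ansatz applies.
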